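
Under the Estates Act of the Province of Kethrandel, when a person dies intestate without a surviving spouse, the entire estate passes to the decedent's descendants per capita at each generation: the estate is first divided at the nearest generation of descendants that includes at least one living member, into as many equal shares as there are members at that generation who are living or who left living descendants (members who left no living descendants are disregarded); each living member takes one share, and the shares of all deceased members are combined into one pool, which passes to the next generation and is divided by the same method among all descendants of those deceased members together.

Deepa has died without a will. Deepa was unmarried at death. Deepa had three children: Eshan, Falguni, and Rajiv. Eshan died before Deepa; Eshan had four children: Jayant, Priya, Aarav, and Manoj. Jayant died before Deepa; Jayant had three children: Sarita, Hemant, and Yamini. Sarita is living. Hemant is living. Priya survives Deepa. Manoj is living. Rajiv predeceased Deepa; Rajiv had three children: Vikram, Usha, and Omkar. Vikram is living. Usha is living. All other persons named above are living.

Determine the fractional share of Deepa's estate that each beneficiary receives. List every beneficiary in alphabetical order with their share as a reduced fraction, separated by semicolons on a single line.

There is no surviving spouse, so the entire estate passes to Deepa's descendants per capita at each generation.
At generation 1 (Eshan, Falguni, Rajiv) there are 3 shares of (1)/3 = 1/3 each.
Living: Falguni — each takes 1/3.
Deceased: Eshan and Rajiv. Their combined 2/3 is pooled and carried to generation 2.
At generation 2 (Jayant, Priya, Aarav, Manoj, Vikram, Usha, Omkar) there are 7 shares of (2/3)/7 = 2/21 each.
Living: Priya, Aarav, Manoj, Vikram, Usha, and Omkar — each takes 2/21.
Deceased: Jayant. That 2/21 share is carried to generation 3.
At generation 3 (Sarita, Hemant, Yamini) there are 3 shares of (2/21)/3 = 2/63 each.
Living: Sarita, Hemant, and Yamini — each takes 2/63.

Aarav 2/21; Falguni 1/3; Hemant 2/63; Manoj 2/21; Omkar 2/21; Priya 2/21; Sarita 2/63; Usha 2/21; Vikram 2/21; Yamini 2/63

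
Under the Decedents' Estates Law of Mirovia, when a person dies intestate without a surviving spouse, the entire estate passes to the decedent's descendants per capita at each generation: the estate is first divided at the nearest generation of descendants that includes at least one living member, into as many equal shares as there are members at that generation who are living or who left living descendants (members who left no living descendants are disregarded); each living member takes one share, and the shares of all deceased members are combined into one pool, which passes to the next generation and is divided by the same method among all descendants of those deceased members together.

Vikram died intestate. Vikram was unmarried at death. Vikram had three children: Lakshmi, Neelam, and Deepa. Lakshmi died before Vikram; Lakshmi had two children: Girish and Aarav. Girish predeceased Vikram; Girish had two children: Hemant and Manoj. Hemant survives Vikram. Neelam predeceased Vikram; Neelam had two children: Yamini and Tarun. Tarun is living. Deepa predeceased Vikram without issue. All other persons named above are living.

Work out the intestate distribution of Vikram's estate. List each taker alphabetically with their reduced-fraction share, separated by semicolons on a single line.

Aarav 1/4; Hemant 1/8; Manoj 1/8; Tarun 1/4; Yamini 1/4

There is no surviving spouse, so the entire estate passes to Vikram's descendants per capita at each generation.
No one at generation 1 (Lakshmi, Neelam) is living; moving to the next generation.
At generation 2 (Girish, Aarav, Yamini, Tarun) there are 4 shares of (1)/4 = 1/4 each.
Living: Aarav, Yamini, and Tarun — each takes 1/4.
Deceased: Girish. That 1/4 share is carried to generation 3.
At generation 3 (Hemant, Manoj) there are 2 shares of (1/4)/2 = 1/8 each.
Living: Hemant and Manoj — each takes 1/8.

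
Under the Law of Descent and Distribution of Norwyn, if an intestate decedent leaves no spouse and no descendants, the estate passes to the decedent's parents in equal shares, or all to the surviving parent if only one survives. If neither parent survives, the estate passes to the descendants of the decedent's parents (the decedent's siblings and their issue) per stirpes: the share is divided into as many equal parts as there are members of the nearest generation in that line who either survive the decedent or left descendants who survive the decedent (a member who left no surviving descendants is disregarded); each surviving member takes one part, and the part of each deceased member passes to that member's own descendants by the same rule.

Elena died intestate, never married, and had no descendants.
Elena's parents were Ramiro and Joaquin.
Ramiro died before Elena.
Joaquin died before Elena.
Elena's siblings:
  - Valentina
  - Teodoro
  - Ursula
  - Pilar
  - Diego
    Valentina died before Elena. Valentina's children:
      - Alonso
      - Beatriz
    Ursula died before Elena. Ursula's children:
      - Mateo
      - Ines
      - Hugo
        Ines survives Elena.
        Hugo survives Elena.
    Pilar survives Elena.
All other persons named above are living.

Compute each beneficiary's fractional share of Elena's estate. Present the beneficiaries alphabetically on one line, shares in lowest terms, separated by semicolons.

Alonso 1/10; Beatriz 1/10; Diego 1/5; Hugo 1/15; Ines 1/15; Mateo 1/15; Pilar 1/5; Teodoro 1/5

Neither parent survives and there are no descendants, so the estate passes to Elena's siblings and their issue per stirpes.
The estate is divided into 5 equal shares of 1/5 among Valentina, Teodoro, Ursula, Pilar, Diego.
Valentina predeceased; the 1/5 allotted to Valentina's branch passes to Valentina's issue by representation.
The 1/5 is divided into 2 equal shares of 1/10 among Alonso, Beatriz.
Alonso is living and takes 1/10.
Beatriz is living and takes 1/10.
Teodoro is living and takes 1/5.
Ursula predeceased; the 1/5 allotted to Ursula's branch passes to Ursula's issue by representation.
The 1/5 is divided into 3 equal shares of 1/15 among Mateo, Ines, Hugo.
Mateo is living and takes 1/15.
Ines is living and takes 1/15.
Hugo is living and takes 1/15.
Pilar is living and takes 1/5.
Diego is living and takes 1/5.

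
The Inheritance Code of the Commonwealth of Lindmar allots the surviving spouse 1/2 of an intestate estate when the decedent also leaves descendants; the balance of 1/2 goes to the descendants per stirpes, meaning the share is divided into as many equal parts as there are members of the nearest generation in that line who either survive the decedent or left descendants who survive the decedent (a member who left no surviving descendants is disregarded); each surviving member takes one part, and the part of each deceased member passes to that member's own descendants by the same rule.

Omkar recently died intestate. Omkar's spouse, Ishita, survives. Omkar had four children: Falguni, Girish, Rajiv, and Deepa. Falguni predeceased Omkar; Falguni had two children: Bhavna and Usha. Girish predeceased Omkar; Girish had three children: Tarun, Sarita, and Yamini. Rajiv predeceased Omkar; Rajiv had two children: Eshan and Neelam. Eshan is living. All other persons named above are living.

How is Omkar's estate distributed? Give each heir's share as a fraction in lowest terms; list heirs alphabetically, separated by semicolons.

Bhavna 1/16; Deepa 1/8; Eshan 1/16; Ishita 1/2; Neelam 1/16; Sarita 1/24; Tarun 1/24; Usha 1/16; Yamini 1/24

Ishita, as surviving spouse, takes 1/2.
The remaining 1/2 passes to Omkar's descendants per stirpes.
The 1/2 is divided into 4 equal shares of 1/8 among Falguni, Girish, Rajiv, Deepa.
Falguni predeceased; the 1/8 allotted to Falguni's branch passes to Falguni's issue by representation.
The 1/8 is divided into 2 equal shares of 1/16 among Bhavna, Usha.
Bhavna is living and takes 1/16.
Usha is living and takes 1/16.
Girish predeceased; the 1/8 allotted to Girish's branch passes to Girish's issue by representation.
The 1/8 is divided into 3 equal shares of 1/24 among Tarun, Sarita, Yamini.
Tarun is living and takes 1/24.
Sarita is living and takes 1/24.
Yamini is living and takes 1/24.
Rajiv predeceased; the 1/8 allotted to Rajiv's branch passes to Rajiv's issue by representation.
The 1/8 is divided into 2 equal shares of 1/16 among Eshan, Neelam.
Eshan is living and takes 1/16.
Neelam is living and takes 1/16.
Deepa is living and takes 1/8.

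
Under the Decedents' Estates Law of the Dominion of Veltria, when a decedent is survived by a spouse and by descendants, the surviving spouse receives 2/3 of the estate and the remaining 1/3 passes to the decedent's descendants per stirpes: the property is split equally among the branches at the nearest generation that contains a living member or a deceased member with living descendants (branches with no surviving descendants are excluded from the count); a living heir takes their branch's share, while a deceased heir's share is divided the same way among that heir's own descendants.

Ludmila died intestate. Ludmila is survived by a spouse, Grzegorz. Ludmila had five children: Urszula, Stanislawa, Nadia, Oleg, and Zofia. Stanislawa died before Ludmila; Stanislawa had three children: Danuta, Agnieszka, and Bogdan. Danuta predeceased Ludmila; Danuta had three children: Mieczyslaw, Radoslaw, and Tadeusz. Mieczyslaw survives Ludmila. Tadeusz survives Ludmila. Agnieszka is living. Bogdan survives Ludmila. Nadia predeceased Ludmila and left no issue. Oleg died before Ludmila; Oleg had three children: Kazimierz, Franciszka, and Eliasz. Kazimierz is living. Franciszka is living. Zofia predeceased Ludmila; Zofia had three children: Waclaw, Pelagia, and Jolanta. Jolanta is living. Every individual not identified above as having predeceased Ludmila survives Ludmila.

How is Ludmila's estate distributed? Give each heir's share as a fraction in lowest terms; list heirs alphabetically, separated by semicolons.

Agnieszka 1/36; Bogdan 1/36; Eliasz 1/36; Franciszka 1/36; Grzegorz 2/3; Jolanta 1/36; Kazimierz 1/36; Mieczyslaw 1/108; Pelagia 1/36; Radoslaw 1/108; Tadeusz 1/108; Urszula 1/12; Waclaw 1/36

Grzegorz, as surviving spouse, takes 2/3.
The remaining 1/3 passes to Ludmila's descendants per stirpes.
Nadia left no surviving issue, so that branch lapses and is disregarded.
The 1/3 is divided into 4 equal shares of 1/12 among Urszula, Stanislawa, Oleg, Zofia.
Urszula is living and takes 1/12.
Stanislawa predeceased; the 1/12 allotted to Stanislawa's branch passes to Stanislawa's issue by representation.
The 1/12 is divided into 3 equal shares of 1/36 among Danuta, Agnieszka, Bogdan.
Danuta predeceased; the 1/36 allotted to Danuta's branch passes to Danuta's issue by representation.
The 1/36 is divided into 3 equal shares of 1/108 among Mieczyslaw, Radoslaw, Tadeusz.
Mieczyslaw is living and takes 1/108.
Radoslaw is living and takes 1/108.
Tadeusz is living and takes 1/108.
Agnieszka is living and takes 1/36.
Bogdan is living and takes 1/36.
Oleg predeceased; the 1/12 allotted to Oleg's branch passes to Oleg's issue by representation.
The 1/12 is divided into 3 equal shares of 1/36 among Kazimierz, Franciszka, Eliasz.
Kazimierz is living and takes 1/36.
Franciszka is living and takes 1/36.
Eliasz is living and takes 1/36.
Zofia predeceased; the 1/12 allotted to Zofia's branch passes to Zofia's issue by representation.
The 1/12 is divided into 3 equal shares of 1/36 among Waclaw, Pelagia, Jolanta.
Waclaw is living and takes 1/36.
Pelagia is living and takes 1/36.
Jolanta is living and takes 1/36.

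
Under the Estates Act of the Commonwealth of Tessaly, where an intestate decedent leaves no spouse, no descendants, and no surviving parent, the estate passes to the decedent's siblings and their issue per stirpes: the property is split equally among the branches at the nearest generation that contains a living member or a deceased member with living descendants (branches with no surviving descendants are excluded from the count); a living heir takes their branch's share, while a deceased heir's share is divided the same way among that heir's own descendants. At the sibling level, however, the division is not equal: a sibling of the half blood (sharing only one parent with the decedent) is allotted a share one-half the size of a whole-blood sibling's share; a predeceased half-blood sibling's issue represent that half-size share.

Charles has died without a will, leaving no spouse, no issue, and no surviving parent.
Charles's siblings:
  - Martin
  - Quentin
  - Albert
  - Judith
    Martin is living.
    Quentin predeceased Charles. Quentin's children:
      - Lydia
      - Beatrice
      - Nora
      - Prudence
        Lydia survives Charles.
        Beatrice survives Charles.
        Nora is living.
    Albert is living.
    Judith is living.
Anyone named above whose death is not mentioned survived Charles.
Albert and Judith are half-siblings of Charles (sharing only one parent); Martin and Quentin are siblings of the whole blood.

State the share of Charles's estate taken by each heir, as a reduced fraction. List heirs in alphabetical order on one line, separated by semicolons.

Albert 1/6; Beatrice 1/12; Judith 1/6; Lydia 1/12; Martin 1/3; Nora 1/12; Prudence 1/12

No spouse, descendants, or parent survives, so the estate passes to Charles's siblings per stirpes.
Half-blood siblings count for one-half the weight of whole-blood siblings at the initial division.
Dividing 1 in proportion to weights (total weight 3): Martin (weight 1) → 1/3; Quentin (weight 1) → 1/3; Albert (weight 1/2) → 1/6; Judith (weight 1/2) → 1/6.
Martin is living and takes 1/3.
Quentin predeceased; the 1/3 allotted to Quentin's branch passes to Quentin's issue by representation.
The 1/3 is divided into 4 equal shares of 1/12 among Lydia, Beatrice, Nora, Prudence.
Lydia is living and takes 1/12.
Beatrice is living and takes 1/12.
Nora is living and takes 1/12.
Prudence is living and takes 1/12.
Albert is living and takes 1/6.
Judith is living and takes 1/6.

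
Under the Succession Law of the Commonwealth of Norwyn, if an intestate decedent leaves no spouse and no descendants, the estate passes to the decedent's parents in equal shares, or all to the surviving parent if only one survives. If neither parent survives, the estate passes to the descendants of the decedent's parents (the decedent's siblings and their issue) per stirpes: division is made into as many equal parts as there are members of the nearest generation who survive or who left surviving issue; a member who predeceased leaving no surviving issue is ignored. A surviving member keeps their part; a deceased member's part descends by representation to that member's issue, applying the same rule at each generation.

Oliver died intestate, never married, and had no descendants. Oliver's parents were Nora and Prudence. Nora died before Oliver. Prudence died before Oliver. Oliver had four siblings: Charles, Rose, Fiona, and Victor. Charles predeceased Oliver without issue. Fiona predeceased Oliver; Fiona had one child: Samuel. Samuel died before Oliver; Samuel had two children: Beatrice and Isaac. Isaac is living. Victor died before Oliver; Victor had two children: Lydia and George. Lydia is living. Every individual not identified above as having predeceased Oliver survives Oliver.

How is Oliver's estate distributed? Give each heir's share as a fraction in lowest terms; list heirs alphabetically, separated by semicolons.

Neither parent survives and there are no descendants, so the estate passes to Oliver's siblings and their issue per stirpes.
Charles left no surviving issue, so that branch lapses and is disregarded.
The estate is divided into 3 equal shares of 1/3 among Rose, Fiona, Victor.
Rose is living and takes 1/3.
Fiona predeceased; the 1/3 allotted to Fiona's branch passes to Fiona's issue by representation.
Samuel's line is the sole branch at this level, so the full 1/3 passes to Samuel's issue by representation.
The 1/3 is divided into 2 equal shares of 1/6 among Beatrice, Isaac.
Beatrice is living and takes 1/6.
Isaac is living and takes 1/6.
Victor predeceased; the 1/3 allotted to Victor's branch passes to Victor's issue by representation.
The 1/3 is divided into 2 equal shares of 1/6 among Lydia, George.
Lydia is living and takes 1/6.
George is living and takes 1/6.

Beatrice 1/6; George 1/6; Isaac 1/6; Lydia 1/6; Rose 1/3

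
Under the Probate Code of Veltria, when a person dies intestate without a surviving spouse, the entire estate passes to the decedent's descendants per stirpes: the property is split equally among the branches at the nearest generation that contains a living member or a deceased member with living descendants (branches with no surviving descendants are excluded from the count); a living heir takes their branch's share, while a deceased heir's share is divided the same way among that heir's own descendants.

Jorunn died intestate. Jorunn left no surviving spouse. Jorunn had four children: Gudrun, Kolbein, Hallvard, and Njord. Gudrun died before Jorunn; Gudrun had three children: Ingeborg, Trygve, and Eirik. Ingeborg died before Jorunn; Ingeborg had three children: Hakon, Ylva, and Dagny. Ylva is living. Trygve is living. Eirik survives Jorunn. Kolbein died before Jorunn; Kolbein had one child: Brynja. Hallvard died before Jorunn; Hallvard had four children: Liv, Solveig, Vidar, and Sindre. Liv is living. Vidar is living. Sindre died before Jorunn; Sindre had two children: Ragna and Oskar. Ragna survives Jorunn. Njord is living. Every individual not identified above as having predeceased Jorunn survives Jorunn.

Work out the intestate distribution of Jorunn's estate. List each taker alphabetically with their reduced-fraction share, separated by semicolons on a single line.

There is no surviving spouse, so the entire estate passes to Jorunn's descendants per stirpes.
The estate is divided into 4 equal shares of 1/4 among Gudrun, Kolbein, Hallvard, Njord.
Gudrun predeceased; the 1/4 allotted to Gudrun's branch passes to Gudrun's issue by representation.
The 1/4 is divided into 3 equal shares of 1/12 among Ingeborg, Trygve, Eirik.
Ingeborg predeceased; the 1/12 allotted to Ingeborg's branch passes to Ingeborg's issue by representation.
The 1/12 is divided into 3 equal shares of 1/36 among Hakon, Ylva, Dagny.
Hakon is living and takes 1/36.
Ylva is living and takes 1/36.
Dagny is living and takes 1/36.
Trygve is living and takes 1/12.
Eirik is living and takes 1/12.
Kolbein predeceased; the 1/4 allotted to Kolbein's branch passes to Kolbein's issue by representation.
Brynja is the sole taker at this level and receives the full 1/4.
Hallvard predeceased; the 1/4 allotted to Hallvard's branch passes to Hallvard's issue by representation.
The 1/4 is divided into 4 equal shares of 1/16 among Liv, Solveig, Vidar, Sindre.
Liv is living and takes 1/16.
Solveig is living and takes 1/16.
Vidar is living and takes 1/16.
Sindre predeceased; the 1/16 allotted to Sindre's branch passes to Sindre's issue by representation.
The 1/16 is divided into 2 equal shares of 1/32 among Ragna, Oskar.
Ragna is living and takes 1/32.
Oskar is living and takes 1/32.
Njord is living and takes 1/4.

Brynja 1/4; Dagny 1/36; Eirik 1/12; Hakon 1/36; Liv 1/16; Njord 1/4; Oskar 1/32; Ragna 1/32; Solveig 1/16; Trygve 1/12; Vidar 1/16; Ylva 1/36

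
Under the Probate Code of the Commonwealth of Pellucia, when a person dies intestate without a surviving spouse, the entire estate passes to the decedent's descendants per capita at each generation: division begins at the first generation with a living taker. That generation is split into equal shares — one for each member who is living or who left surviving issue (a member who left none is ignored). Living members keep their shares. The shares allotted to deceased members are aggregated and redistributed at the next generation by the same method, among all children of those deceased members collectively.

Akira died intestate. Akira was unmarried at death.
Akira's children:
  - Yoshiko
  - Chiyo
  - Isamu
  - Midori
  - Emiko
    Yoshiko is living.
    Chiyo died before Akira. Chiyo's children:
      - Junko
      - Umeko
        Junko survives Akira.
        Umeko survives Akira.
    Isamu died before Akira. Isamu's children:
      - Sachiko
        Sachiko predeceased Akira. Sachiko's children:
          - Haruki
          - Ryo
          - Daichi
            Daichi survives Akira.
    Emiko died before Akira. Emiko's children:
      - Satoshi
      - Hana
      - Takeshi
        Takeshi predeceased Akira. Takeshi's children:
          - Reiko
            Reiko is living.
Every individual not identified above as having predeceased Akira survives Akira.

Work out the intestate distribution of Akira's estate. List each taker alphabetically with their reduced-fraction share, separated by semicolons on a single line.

Daichi 1/20; Hana 1/10; Haruki 1/20; Junko 1/10; Midori 1/5; Reiko 1/20; Ryo 1/20; Satoshi 1/10; Umeko 1/10; Yoshiko 1/5

There is no surviving spouse, so the entire estate passes to Akira's descendants per capita at each generation.
At generation 1 (Yoshiko, Chiyo, Isamu, Midori, Emiko) there are 5 shares of (1)/5 = 1/5 each.
Living: Yoshiko and Midori — each takes 1/5.
Deceased: Chiyo, Isamu, and Emiko. Their combined 3/5 is pooled and carried to generation 2.
At generation 2 (Junko, Umeko, Sachiko, Satoshi, Hana, Takeshi) there are 6 shares of (3/5)/6 = 1/10 each.
Living: Junko, Umeko, Satoshi, and Hana — each takes 1/10.
Deceased: Sachiko and Takeshi. Their combined 1/5 is pooled and carried to generation 3.
At generation 3 (Haruki, Ryo, Daichi, Reiko) there are 4 shares of (1/5)/4 = 1/20 each.
Living: Haruki, Ryo, Daichi, and Reiko — each takes 1/20.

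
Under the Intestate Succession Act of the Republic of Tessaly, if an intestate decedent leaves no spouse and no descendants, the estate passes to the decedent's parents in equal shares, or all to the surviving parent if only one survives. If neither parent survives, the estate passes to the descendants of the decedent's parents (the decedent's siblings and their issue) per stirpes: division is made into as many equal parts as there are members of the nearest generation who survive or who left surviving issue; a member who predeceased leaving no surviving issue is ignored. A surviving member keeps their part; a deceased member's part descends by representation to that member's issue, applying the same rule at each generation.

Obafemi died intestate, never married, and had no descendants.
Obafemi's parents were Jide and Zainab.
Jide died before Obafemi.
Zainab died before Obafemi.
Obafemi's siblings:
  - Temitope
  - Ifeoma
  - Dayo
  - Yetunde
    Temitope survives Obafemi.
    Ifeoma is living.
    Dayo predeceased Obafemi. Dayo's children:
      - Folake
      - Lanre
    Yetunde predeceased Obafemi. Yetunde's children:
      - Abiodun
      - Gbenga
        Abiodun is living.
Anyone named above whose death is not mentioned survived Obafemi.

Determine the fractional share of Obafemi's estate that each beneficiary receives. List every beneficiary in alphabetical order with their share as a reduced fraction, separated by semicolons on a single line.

Neither parent survives and there are no descendants, so the estate passes to Obafemi's siblings and their issue per stirpes.
The estate is divided into 4 equal shares of 1/4 among Temitope, Ifeoma, Dayo, Yetunde.
Temitope is living and takes 1/4.
Ifeoma is living and takes 1/4.
Dayo predeceased; the 1/4 allotted to Dayo's branch passes to Dayo's issue by representation.
The 1/4 is divided into 2 equal shares of 1/8 among Folake, Lanre.
Folake is living and takes 1/8.
Lanre is living and takes 1/8.
Yetunde predeceased; the 1/4 allotted to Yetunde's branch passes to Yetunde's issue by representation.
The 1/4 is divided into 2 equal shares of 1/8 among Abiodun, Gbenga.
Abiodun is living and takes 1/8.
Gbenga is living and takes 1/8.

Abiodun 1/8; Folake 1/8; Gbenga 1/8; Ifeoma 1/4; Lanre 1/8; Temitope 1/4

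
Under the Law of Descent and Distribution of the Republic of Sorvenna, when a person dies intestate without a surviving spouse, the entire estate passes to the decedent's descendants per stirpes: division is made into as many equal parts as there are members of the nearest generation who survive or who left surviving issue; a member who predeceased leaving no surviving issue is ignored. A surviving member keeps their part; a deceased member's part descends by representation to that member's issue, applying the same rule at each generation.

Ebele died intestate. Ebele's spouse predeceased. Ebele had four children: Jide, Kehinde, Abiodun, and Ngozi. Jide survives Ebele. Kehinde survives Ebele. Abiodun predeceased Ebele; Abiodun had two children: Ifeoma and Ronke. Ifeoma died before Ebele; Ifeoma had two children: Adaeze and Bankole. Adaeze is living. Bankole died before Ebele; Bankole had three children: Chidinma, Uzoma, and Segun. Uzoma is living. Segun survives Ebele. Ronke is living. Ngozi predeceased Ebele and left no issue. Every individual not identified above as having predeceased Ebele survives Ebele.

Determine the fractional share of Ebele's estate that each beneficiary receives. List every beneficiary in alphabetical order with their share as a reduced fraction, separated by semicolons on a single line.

Adaeze 1/12; Chidinma 1/36; Jide 1/3; Kehinde 1/3; Ronke 1/6; Segun 1/36; Uzoma 1/36

There is no surviving spouse, so the entire estate passes to Ebele's descendants per stirpes.
Ngozi left no surviving issue, so that branch lapses and is disregarded.
The estate is divided into 3 equal shares of 1/3 among Jide, Kehinde, Abiodun.
Jide is living and takes 1/3.
Kehinde is living and takes 1/3.
Abiodun predeceased; the 1/3 allotted to Abiodun's branch passes to Abiodun's issue by representation.
The 1/3 is divided into 2 equal shares of 1/6 among Ifeoma, Ronke.
Ifeoma predeceased; the 1/6 allotted to Ifeoma's branch passes to Ifeoma's issue by representation.
The 1/6 is divided into 2 equal shares of 1/12 among Adaeze, Bankole.
Adaeze is living and takes 1/12.
Bankole predeceased; the 1/12 allotted to Bankole's branch passes to Bankole's issue by representation.
The 1/12 is divided into 3 equal shares of 1/36 among Chidinma, Uzoma, Segun.
Chidinma is living and takes 1/36.
Uzoma is living and takes 1/36.
Segun is living and takes 1/36.
Ronke is living and takes 1/6.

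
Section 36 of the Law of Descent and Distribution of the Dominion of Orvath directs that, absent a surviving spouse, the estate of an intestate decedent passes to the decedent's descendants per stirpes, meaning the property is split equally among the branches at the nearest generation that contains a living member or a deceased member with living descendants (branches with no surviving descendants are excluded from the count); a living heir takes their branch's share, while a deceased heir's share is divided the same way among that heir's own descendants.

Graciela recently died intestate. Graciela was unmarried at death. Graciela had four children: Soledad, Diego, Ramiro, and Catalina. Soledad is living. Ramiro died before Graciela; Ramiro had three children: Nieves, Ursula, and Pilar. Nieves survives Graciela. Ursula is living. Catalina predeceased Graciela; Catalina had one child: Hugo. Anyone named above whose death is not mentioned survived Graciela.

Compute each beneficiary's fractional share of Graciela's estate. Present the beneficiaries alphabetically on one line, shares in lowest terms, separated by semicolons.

There is no surviving spouse, so the entire estate passes to Graciela's descendants per stirpes.
The estate is divided into 4 equal shares of 1/4 among Soledad, Diego, Ramiro, Catalina.
Soledad is living and takes 1/4.
Diego is living and takes 1/4.
Ramiro predeceased; the 1/4 allotted to Ramiro's branch passes to Ramiro's issue by representation.
The 1/4 is divided into 3 equal shares of 1/12 among Nieves, Ursula, Pilar.
Nieves is living and takes 1/12.
Ursula is living and takes 1/12.
Pilar is living and takes 1/12.
Catalina predeceased; the 1/4 allotted to Catalina's branch passes to Catalina's issue by representation.
Hugo is the sole taker at this level and receives the full 1/4.

Diego 1/4; Hugo 1/4; Nieves 1/12; Pilar 1/12; Soledad 1/4; Ursula 1/12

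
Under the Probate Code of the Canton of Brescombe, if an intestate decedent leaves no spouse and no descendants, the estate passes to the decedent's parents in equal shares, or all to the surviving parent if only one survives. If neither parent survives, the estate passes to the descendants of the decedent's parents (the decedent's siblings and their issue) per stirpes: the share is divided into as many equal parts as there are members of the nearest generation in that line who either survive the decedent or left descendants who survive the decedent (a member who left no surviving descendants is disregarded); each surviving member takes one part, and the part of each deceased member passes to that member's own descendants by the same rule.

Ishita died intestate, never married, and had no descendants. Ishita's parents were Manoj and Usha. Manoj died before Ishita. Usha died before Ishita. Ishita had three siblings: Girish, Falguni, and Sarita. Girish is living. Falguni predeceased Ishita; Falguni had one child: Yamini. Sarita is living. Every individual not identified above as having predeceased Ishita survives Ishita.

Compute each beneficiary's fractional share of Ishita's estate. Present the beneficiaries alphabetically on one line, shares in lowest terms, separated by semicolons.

Neither parent survives and there are no descendants, so the estate passes to Ishita's siblings and their issue per stirpes.
The estate is divided into 3 equal shares of 1/3 among Girish, Falguni, Sarita.
Girish is living and takes 1/3.
Falguni predeceased; the 1/3 allotted to Falguni's branch passes to Falguni's issue by representation.
Yamini is the sole taker at this level and receives the full 1/3.
Sarita is living and takes 1/3.

Girish 1/3; Sarita 1/3; Yamini 1/3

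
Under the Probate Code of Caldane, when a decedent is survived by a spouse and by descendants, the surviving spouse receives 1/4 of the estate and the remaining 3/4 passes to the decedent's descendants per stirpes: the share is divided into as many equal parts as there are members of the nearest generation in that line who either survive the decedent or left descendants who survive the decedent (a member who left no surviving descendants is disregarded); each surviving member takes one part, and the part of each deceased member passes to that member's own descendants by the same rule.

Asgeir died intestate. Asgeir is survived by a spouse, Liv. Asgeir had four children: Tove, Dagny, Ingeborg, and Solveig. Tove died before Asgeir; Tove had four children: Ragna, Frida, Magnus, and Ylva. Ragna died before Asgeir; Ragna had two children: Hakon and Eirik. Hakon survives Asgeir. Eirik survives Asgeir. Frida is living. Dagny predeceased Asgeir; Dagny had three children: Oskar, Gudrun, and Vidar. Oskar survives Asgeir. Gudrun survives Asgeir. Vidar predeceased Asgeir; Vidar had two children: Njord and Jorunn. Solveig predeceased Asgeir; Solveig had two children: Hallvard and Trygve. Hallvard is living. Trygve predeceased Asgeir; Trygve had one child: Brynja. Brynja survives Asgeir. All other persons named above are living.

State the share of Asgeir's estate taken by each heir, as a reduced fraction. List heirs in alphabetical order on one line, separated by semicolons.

Liv, as surviving spouse, takes 1/4.
The remaining 3/4 passes to Asgeir's descendants per stirpes.
The 3/4 is divided into 4 equal shares of 3/16 among Tove, Dagny, Ingeborg, Solveig.
Tove predeceased; the 3/16 allotted to Tove's branch passes to Tove's issue by representation.
The 3/16 is divided into 4 equal shares of 3/64 among Ragna, Frida, Magnus, Ylva.
Ragna predeceased; the 3/64 allotted to Ragna's branch passes to Ragna's issue by representation.
The 3/64 is divided into 2 equal shares of 3/128 among Hakon, Eirik.
Hakon is living and takes 3/128.
Eirik is living and takes 3/128.
Frida is living and takes 3/64.
Magnus is living and takes 3/64.
Ylva is living and takes 3/64.
Dagny predeceased; the 3/16 allotted to Dagny's branch passes to Dagny's issue by representation.
The 3/16 is divided into 3 equal shares of 1/16 among Oskar, Gudrun, Vidar.
Oskar is living and takes 1/16.
Gudrun is living and takes 1/16.
Vidar predeceased; the 1/16 allotted to Vidar's branch passes to Vidar's issue by representation.
The 1/16 is divided into 2 equal shares of 1/32 among Njord, Jorunn.
Njord is living and takes 1/32.
Jorunn is living and takes 1/32.
Ingeborg is living and takes 3/16.
Solveig predeceased; the 3/16 allotted to Solveig's branch passes to Solveig's issue by representation.
The 3/16 is divided into 2 equal shares of 3/32 among Hallvard, Trygve.
Hallvard is living and takes 3/32.
Trygve predeceased; the 3/32 allotted to Trygve's branch passes to Trygve's issue by representation.
Brynja is the sole taker at this level and receives the full 3/32.

Brynja 3/32; Eirik 3/128; Frida 3/64; Gudrun 1/16; Hakon 3/128; Hallvard 3/32; Ingeborg 3/16; Jorunn 1/32; Liv 1/4; Magnus 3/64; Njord 1/32; Oskar 1/16; Ylva 3/64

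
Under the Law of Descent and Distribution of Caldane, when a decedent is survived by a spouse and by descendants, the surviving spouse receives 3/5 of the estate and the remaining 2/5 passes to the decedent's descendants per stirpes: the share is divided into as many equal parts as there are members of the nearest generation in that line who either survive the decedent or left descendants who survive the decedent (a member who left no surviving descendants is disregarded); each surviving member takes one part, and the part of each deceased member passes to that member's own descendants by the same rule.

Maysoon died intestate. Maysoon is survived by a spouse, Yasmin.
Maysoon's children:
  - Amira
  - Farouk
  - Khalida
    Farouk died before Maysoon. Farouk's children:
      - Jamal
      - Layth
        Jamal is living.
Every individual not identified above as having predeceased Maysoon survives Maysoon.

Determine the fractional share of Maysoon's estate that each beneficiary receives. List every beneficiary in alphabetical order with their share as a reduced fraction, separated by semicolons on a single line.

Yasmin, as surviving spouse, takes 3/5.
The remaining 2/5 passes to Maysoon's descendants per stirpes.
The 2/5 is divided into 3 equal shares of 2/15 among Amira, Farouk, Khalida.
Amira is living and takes 2/15.
Farouk predeceased; the 2/15 allotted to Farouk's branch passes to Farouk's issue by representation.
The 2/15 is divided into 2 equal shares of 1/15 among Jamal, Layth.
Jamal is living and takes 1/15.
Layth is living and takes 1/15.
Khalida is living and takes 2/15.

Amira 2/15; Jamal 1/15; Khalida 2/15; Layth 1/15; Yasmin 3/5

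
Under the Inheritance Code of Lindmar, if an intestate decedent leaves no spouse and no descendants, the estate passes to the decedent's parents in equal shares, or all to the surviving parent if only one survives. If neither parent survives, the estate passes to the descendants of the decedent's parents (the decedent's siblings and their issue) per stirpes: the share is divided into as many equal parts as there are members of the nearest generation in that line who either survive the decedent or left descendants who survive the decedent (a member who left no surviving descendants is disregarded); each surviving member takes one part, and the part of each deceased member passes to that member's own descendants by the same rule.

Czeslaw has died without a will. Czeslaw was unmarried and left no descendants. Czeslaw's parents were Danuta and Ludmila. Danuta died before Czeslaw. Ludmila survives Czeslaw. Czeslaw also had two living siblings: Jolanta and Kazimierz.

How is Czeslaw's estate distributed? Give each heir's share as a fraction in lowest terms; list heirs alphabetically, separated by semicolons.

Ludmila 1

Only one parent, Ludmila, survives, so Ludmila takes the entire estate. The siblings take nothing because a surviving parent has priority.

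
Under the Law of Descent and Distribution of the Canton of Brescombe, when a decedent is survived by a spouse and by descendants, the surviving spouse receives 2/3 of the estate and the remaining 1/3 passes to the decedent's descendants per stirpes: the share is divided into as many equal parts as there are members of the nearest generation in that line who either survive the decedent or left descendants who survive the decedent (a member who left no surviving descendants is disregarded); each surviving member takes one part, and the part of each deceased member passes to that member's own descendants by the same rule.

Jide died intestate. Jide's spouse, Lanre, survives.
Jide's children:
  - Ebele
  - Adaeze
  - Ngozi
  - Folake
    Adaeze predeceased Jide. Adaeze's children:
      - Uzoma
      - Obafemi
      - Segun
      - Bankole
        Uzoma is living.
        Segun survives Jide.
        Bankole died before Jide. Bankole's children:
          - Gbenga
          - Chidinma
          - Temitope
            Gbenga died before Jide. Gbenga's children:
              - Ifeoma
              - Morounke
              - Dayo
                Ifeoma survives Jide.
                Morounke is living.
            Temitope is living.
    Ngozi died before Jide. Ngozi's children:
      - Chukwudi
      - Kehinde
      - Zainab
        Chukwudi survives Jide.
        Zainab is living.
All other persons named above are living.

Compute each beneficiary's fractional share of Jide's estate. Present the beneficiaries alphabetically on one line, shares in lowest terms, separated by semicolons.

Chidinma 1/144; Chukwudi 1/36; Dayo 1/432; Ebele 1/12; Folake 1/12; Ifeoma 1/432; Kehinde 1/36; Lanre 2/3; Morounke 1/432; Obafemi 1/48; Segun 1/48; Temitope 1/144; Uzoma 1/48; Zainab 1/36

Lanre, as surviving spouse, takes 2/3.
The remaining 1/3 passes to Jide's descendants per stirpes.
The 1/3 is divided into 4 equal shares of 1/12 among Ebele, Adaeze, Ngozi, Folake.
Ebele is living and takes 1/12.
Adaeze predeceased; the 1/12 allotted to Adaeze's branch passes to Adaeze's issue by representation.
The 1/12 is divided into 4 equal shares of 1/48 among Uzoma, Obafemi, Segun, Bankole.
Uzoma is living and takes 1/48.
Obafemi is living and takes 1/48.
Segun is living and takes 1/48.
Bankole predeceased; the 1/48 allotted to Bankole's branch passes to Bankole's issue by representation.
The 1/48 is divided into 3 equal shares of 1/144 among Gbenga, Chidinma, Temitope.
Gbenga predeceased; the 1/144 allotted to Gbenga's branch passes to Gbenga's issue by representation.
The 1/144 is divided into 3 equal shares of 1/432 among Ifeoma, Morounke, Dayo.
Ifeoma is living and takes 1/432.
Morounke is living and takes 1/432.
Dayo is living and takes 1/432.
Chidinma is living and takes 1/144.
Temitope is living and takes 1/144.
Ngozi predeceased; the 1/12 allotted to Ngozi's branch passes to Ngozi's issue by representation.
The 1/12 is divided into 3 equal shares of 1/36 among Chukwudi, Kehinde, Zainab.
Chukwudi is living and takes 1/36.
Kehinde is living and takes 1/36.
Zainab is living and takes 1/36.
Folake is living and takes 1/12.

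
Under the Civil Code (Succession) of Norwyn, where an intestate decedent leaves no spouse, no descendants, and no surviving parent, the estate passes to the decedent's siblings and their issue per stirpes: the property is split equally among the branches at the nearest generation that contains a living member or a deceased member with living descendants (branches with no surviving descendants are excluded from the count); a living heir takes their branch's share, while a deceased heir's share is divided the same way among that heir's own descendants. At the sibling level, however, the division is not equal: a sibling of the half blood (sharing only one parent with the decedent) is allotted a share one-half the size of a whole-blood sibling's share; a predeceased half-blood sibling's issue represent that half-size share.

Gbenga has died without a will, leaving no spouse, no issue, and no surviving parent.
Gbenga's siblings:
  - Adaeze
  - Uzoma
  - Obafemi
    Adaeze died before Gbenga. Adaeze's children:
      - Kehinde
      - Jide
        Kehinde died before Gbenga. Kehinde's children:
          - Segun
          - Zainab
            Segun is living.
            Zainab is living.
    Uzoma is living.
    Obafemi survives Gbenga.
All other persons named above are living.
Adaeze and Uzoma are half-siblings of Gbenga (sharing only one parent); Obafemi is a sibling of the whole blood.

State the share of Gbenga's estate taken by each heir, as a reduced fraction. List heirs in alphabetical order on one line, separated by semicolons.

No spouse, descendants, or parent survives, so the estate passes to Gbenga's siblings per stirpes.
Half-blood siblings count for one-half the weight of whole-blood siblings at the initial division.
Dividing 1 in proportion to weights (total weight 2): Adaeze (weight 1/2) → 1/4; Uzoma (weight 1/2) → 1/4; Obafemi (weight 1) → 1/2.
Adaeze predeceased; the 1/4 allotted to Adaeze's branch passes to Adaeze's issue by representation.
The 1/4 is divided into 2 equal shares of 1/8 among Kehinde, Jide.
Kehinde predeceased; the 1/8 allotted to Kehinde's branch passes to Kehinde's issue by representation.
The 1/8 is divided into 2 equal shares of 1/16 among Segun, Zainab.
Segun is living and takes 1/16.
Zainab is living and takes 1/16.
Jide is living and takes 1/8.
Uzoma is living and takes 1/4.
Obafemi is living and takes 1/2.

Jide 1/8; Obafemi 1/2; Segun 1/16; Uzoma 1/4; Zainab 1/16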